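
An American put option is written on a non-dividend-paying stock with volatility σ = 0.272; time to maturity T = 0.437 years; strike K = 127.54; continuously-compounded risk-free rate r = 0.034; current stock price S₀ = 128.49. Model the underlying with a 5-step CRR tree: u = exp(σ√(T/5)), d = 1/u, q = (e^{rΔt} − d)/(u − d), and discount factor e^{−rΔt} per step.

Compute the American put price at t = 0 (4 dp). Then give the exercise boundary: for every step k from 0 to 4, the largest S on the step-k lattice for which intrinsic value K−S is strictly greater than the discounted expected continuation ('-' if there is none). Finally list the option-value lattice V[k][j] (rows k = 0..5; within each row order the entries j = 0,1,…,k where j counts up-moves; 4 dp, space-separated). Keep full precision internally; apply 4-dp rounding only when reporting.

price = 8.3725
boundary = - - - 100.9488 109.4016
tree:
8.3725
12.8231 3.9430
18.9151 6.7684 1.1230
26.5912 11.3025 2.2455 0.0000
34.3910 18.1384 4.4899 0.0000 0.0000
41.5881 26.5912 8.9777 0.0000 0.0000 0.0000

params: Δt=0.08740 u=1.08373 d=0.92274 q=0.49839 e^(-rΔt)=0.99703
t_5 payoffs: 41.5881 26.5912 8.9777 0.0000 0.0000 0.0000
t_4: node(4,0) S=93.1490 payoff=34.3910 vs cont=34.0126 → 34.3910 [stop]  node(4,1) S=109.4016 payoff=18.1384 vs cont=17.7599 → 18.1384 [stop]  node(4,2) S=128.4900 payoff=0.0000 vs cont=4.4899 → 4.4899 [wait]  node(4,3) S=150.9089 payoff=0.0000 vs cont=0.0000 → 0.0000 [wait]  node(4,4) S=177.2395 payoff=0.0000 vs cont=0.0000 → 0.0000 [wait]  ⇒ S*(4)=109.4016
t_3: node(3,0) S=100.9488 payoff=26.5912 vs cont=26.2128 → 26.5912 [stop]  node(3,1) S=118.5623 payoff=8.9777 vs cont=11.3025 → 11.3025 [wait]  node(3,2) S=139.2490 payoff=0.0000 vs cont=2.2455 → 2.2455 [wait]  node(3,3) S=163.5452 payoff=0.0000 vs cont=0.0000 → 0.0000 [wait]  ⇒ S*(3)=100.9488
t_2: node(2,0) S=109.4016 payoff=18.1384 vs cont=18.9151 → 18.9151 [wait]  node(2,1) S=128.4900 payoff=0.0000 vs cont=6.7684 → 6.7684 [wait]  node(2,2) S=150.9089 payoff=0.0000 vs cont=1.1230 → 1.1230 [wait]  ⇒ S*(2)=-
t_1: node(1,0) S=118.5623 payoff=8.9777 vs cont=12.8231 → 12.8231 [wait]  node(1,1) S=139.2490 payoff=0.0000 vs cont=3.9430 → 3.9430 [wait]  ⇒ S*(1)=-
t_0: node(0,0) S=128.4900 payoff=0.0000 vs cont=8.3725 → 8.3725 [wait]  ⇒ S*(0)=-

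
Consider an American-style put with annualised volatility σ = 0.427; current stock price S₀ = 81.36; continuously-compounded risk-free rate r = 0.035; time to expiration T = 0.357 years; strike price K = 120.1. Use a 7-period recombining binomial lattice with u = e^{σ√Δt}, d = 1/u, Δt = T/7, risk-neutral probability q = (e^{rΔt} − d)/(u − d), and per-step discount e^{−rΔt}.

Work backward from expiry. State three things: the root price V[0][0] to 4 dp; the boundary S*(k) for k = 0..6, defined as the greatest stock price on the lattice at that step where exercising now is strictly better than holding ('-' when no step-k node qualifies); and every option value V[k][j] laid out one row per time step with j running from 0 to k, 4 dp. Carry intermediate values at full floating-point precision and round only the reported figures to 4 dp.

price = 38.8814
boundary = - 73.8808 81.3600 73.8808 81.3600 89.5963 98.6664
tree:
38.8814
46.2192 31.2379
53.0108 38.7400 23.3919
59.1781 46.2192 30.7530 15.6666
64.7784 53.0108 38.7400 22.3907 8.5889
69.8640 59.1781 46.2192 30.5037 13.8638 3.0229
74.4820 64.7784 53.0108 38.7400 21.4336 5.8820 0.0000
78.6755 69.8640 59.1781 46.2192 30.5037 11.4454 0.0000 0.0000

params: Δt=0.05100 u=1.10123 d=0.90807 q=0.48516 e^(-rΔt)=0.99822
t_7 payoffs: 78.6755 69.8640 59.1781 46.2192 30.5037 11.4454 0.0000 0.0000
t_6: node(6,0) S=45.6180 payoff=74.4820 vs cont=74.2678 → 74.4820 [stop]  node(6,1) S=55.3216 payoff=64.7784 vs cont=64.5642 → 64.7784 [stop]  node(6,2) S=67.0892 payoff=53.0108 vs cont=52.7966 → 53.0108 [stop]  node(6,3) S=81.3600 payoff=38.7400 vs cont=38.5258 → 38.7400 [stop]  node(6,4) S=98.6664 payoff=21.4336 vs cont=21.2194 → 21.4336 [stop]  node(6,5) S=119.6540 payoff=0.4460 vs cont=5.8820 → 5.8820 [wait]  node(6,6) S=145.1060 payoff=0.0000 vs cont=0.0000 → 0.0000 [wait]  ⇒ S*(6)=98.6664
t_5: node(5,0) S=50.2360 payoff=69.8640 vs cont=69.6498 → 69.8640 [stop]  node(5,1) S=60.9219 payoff=59.1781 vs cont=58.9639 → 59.1781 [stop]  node(5,2) S=73.8808 payoff=46.2192 vs cont=46.0050 → 46.2192 [stop]  node(5,3) S=89.5963 payoff=30.5037 vs cont=30.2895 → 30.5037 [stop]  node(5,4) S=108.6546 payoff=11.4454 vs cont=13.8638 → 13.8638 [wait]  node(5,5) S=131.7669 payoff=0.0000 vs cont=3.0229 → 3.0229 [wait]  ⇒ S*(5)=89.5963
t_4: node(4,0) S=55.3216 payoff=64.7784 vs cont=64.5642 → 64.7784 [stop]  node(4,1) S=67.0892 payoff=53.0108 vs cont=52.7966 → 53.0108 [stop]  node(4,2) S=81.3600 payoff=38.7400 vs cont=38.5258 → 38.7400 [stop]  node(4,3) S=98.6664 payoff=21.4336 vs cont=22.3907 → 22.3907 [wait]  node(4,4) S=119.6540 payoff=0.4460 vs cont=8.5889 → 8.5889 [wait]  ⇒ S*(4)=81.3600
t_3: node(3,0) S=60.9219 payoff=59.1781 vs cont=58.9639 → 59.1781 [stop]  node(3,1) S=73.8808 payoff=46.2192 vs cont=46.0050 → 46.2192 [stop]  node(3,2) S=89.5963 payoff=30.5037 vs cont=30.7530 → 30.7530 [wait]  node(3,3) S=108.6546 payoff=11.4454 vs cont=15.6666 → 15.6666 [wait]  ⇒ S*(3)=73.8808
t_2: node(2,0) S=67.0892 payoff=53.0108 vs cont=52.7966 → 53.0108 [stop]  node(2,1) S=81.3600 payoff=38.7400 vs cont=38.6466 → 38.7400 [stop]  node(2,2) S=98.6664 payoff=21.4336 vs cont=23.3919 → 23.3919 [wait]  ⇒ S*(2)=81.3600
t_1: node(1,0) S=73.8808 payoff=46.2192 vs cont=46.0050 → 46.2192 [stop]  node(1,1) S=89.5963 payoff=30.5037 vs cont=31.2379 → 31.2379 [wait]  ⇒ S*(1)=73.8808
t_0: node(0,0) S=81.3600 payoff=38.7400 vs cont=38.8814 → 38.8814 [wait]  ⇒ S*(0)=-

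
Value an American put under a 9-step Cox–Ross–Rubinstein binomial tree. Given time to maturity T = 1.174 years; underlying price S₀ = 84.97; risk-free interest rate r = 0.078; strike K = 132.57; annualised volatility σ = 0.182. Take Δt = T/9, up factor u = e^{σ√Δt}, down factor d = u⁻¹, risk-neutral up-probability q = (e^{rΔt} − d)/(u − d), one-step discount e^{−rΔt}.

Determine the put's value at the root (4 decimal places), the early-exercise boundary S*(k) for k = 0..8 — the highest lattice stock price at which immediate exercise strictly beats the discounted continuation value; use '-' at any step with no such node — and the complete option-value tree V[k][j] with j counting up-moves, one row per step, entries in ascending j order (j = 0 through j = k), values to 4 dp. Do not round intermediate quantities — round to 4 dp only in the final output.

price = 47.6000
boundary = 84.9700 90.7430 96.9082 103.4923 110.5238 118.0329 110.5238 118.0329 126.0523
tree:
47.6000
53.0057 41.8270
58.0675 47.6000 35.6618
62.8073 53.0057 41.8270 29.0777
67.2456 58.0675 47.6000 35.6618 22.0462
71.4015 62.8073 53.0057 41.8270 29.0777 14.5371
75.2930 67.2456 58.0675 47.6000 35.6618 22.0462 7.8854
78.9369 71.4015 62.8073 53.0057 41.8270 29.0777 14.5371 2.8303
82.3490 75.2930 67.2456 58.0675 47.6000 35.6618 22.0462 6.5177 0.0000
85.5440 78.9369 71.4015 62.8073 53.0057 41.8270 29.0777 14.5371 0.0000 0.0000

params: Δt=0.13044 u=1.06794 d=0.93638 q=0.56131 e^(-rΔt)=0.98988
t_9 payoffs: 85.5440 78.9369 71.4015 62.8073 53.0057 41.8270 29.0777 14.5371 0.0000 0.0000
t_8: node(8,0) S=50.2210 payoff=82.3490 vs cont=81.0070 → 82.3490 [stop]  node(8,1) S=57.2770 payoff=75.2930 vs cont=73.9510 → 75.2930 [stop]  node(8,2) S=65.3244 payoff=67.2456 vs cont=65.9036 → 67.2456 [stop]  node(8,3) S=74.5025 payoff=58.0675 vs cont=56.7255 → 58.0675 [stop]  node(8,4) S=84.9700 payoff=47.6000 vs cont=46.2580 → 47.6000 [stop]  node(8,5) S=96.9082 payoff=35.6618 vs cont=34.3198 → 35.6618 [stop]  node(8,6) S=110.5238 payoff=22.0462 vs cont=20.7042 → 22.0462 [stop]  node(8,7) S=126.0523 payoff=6.5177 vs cont=6.3128 → 6.5177 [stop]  node(8,8) S=143.7626 payoff=0.0000 vs cont=0.0000 → 0.0000 [wait]  ⇒ S*(8)=126.0523
t_7: node(7,0) S=53.6331 payoff=78.9369 vs cont=77.5949 → 78.9369 [stop]  node(7,1) S=61.1685 payoff=71.4015 vs cont=70.0595 → 71.4015 [stop]  node(7,2) S=69.7627 payoff=62.8073 vs cont=61.4653 → 62.8073 [stop]  node(7,3) S=79.5643 payoff=53.0057 vs cont=51.6637 → 53.0057 [stop]  node(7,4) S=90.7430 payoff=41.8270 vs cont=40.4850 → 41.8270 [stop]  node(7,5) S=103.4923 payoff=29.0777 vs cont=27.7356 → 29.0777 [stop]  node(7,6) S=118.0329 payoff=14.5371 vs cont=13.1950 → 14.5371 [stop]  node(7,7) S=134.6165 payoff=0.0000 vs cont=2.8303 → 2.8303 [wait]  ⇒ S*(7)=118.0329
t_6: node(6,0) S=57.2770 payoff=75.2930 vs cont=73.9510 → 75.2930 [stop]  node(6,1) S=65.3244 payoff=67.2456 vs cont=65.9036 → 67.2456 [stop]  node(6,2) S=74.5025 payoff=58.0675 vs cont=56.7255 → 58.0675 [stop]  node(6,3) S=84.9700 payoff=47.6000 vs cont=46.2580 → 47.6000 [stop]  node(6,4) S=96.9082 payoff=35.6618 vs cont=34.3198 → 35.6618 [stop]  node(6,5) S=110.5238 payoff=22.0462 vs cont=20.7042 → 22.0462 [stop]  node(6,6) S=126.0523 payoff=6.5177 vs cont=7.8854 → 7.8854 [wait]  ⇒ S*(6)=110.5238
t_5: node(5,0) S=61.1685 payoff=71.4015 vs cont=70.0595 → 71.4015 [stop]  node(5,1) S=69.7627 payoff=62.8073 vs cont=61.4653 → 62.8073 [stop]  node(5,2) S=79.5643 payoff=53.0057 vs cont=51.6637 → 53.0057 [stop]  node(5,3) S=90.7430 payoff=41.8270 vs cont=40.4850 → 41.8270 [stop]  node(5,4) S=103.4923 payoff=29.0777 vs cont=27.7356 → 29.0777 [stop]  node(5,5) S=118.0329 payoff=14.5371 vs cont=13.9549 → 14.5371 [stop]  ⇒ S*(5)=118.0329
t_4: node(4,0) S=65.3244 payoff=67.2456 vs cont=65.9036 → 67.2456 [stop]  node(4,1) S=74.5025 payoff=58.0675 vs cont=56.7255 → 58.0675 [stop]  node(4,2) S=84.9700 payoff=47.6000 vs cont=46.2580 → 47.6000 [stop]  node(4,3) S=96.9082 payoff=35.6618 vs cont=34.3198 → 35.6618 [stop]  node(4,4) S=110.5238 payoff=22.0462 vs cont=20.7042 → 22.0462 [stop]  ⇒ S*(4)=110.5238
t_3: node(3,0) S=69.7627 payoff=62.8073 vs cont=61.4653 → 62.8073 [stop]  node(3,1) S=79.5643 payoff=53.0057 vs cont=51.6637 → 53.0057 [stop]  node(3,2) S=90.7430 payoff=41.8270 vs cont=40.4850 → 41.8270 [stop]  node(3,3) S=103.4923 payoff=29.0777 vs cont=27.7356 → 29.0777 [stop]  ⇒ S*(3)=103.4923
t_2: node(2,0) S=74.5025 payoff=58.0675 vs cont=56.7255 → 58.0675 [stop]  node(2,1) S=84.9700 payoff=47.6000 vs cont=46.2580 → 47.6000 [stop]  node(2,2) S=96.9082 payoff=35.6618 vs cont=34.3198 → 35.6618 [stop]  ⇒ S*(2)=96.9082
t_1: node(1,0) S=79.5643 payoff=53.0057 vs cont=51.6637 → 53.0057 [stop]  node(1,1) S=90.7430 payoff=41.8270 vs cont=40.4850 → 41.8270 [stop]  ⇒ S*(1)=90.7430
t_0: node(0,0) S=84.9700 payoff=47.6000 vs cont=46.2580 → 47.6000 [stop]  ⇒ S*(0)=84.9700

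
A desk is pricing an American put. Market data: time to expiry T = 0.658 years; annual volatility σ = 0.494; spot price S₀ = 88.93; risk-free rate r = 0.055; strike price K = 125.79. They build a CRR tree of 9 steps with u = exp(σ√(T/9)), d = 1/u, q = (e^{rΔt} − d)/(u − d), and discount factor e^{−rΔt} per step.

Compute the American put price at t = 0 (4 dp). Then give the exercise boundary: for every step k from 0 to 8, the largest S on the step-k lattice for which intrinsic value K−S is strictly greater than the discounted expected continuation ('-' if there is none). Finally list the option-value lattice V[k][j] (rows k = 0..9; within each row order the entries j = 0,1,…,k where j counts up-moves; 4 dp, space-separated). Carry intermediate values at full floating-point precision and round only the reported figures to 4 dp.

Δt=0.07311, u=1.14290, d=0.87496, q=0.48169, disc=e^(-rΔt)=0.99599
k=9 terminal: V=max(K-S,0) → 99.0625 90.8777 80.1865 66.2213 47.9795 24.1515 0.0000 0.0000 0.0000 0.0000
k=8: j=0 S=30.5470 intr=95.2430 cont=94.7382 V=95.2430[EX]; j=1 S=39.9014 intr=85.8886 cont=85.3838 V=85.8886[EX]; j=2 S=52.1205 intr=73.6695 cont=73.1647 V=73.6695[EX]; j=3 S=68.0814 intr=57.7086 cont=57.2038 V=57.7086[EX]; j=4 S=88.9300 intr=36.8600 cont=36.3552 V=36.8600[EX]; j=5 S=116.1631 intr=9.6269 cont=12.4676 V=12.4676[hold]; j=6 S=151.7359 intr=0.0000 cont=0.0000 V=0.0000[hold]; j=7 S=198.2022 intr=0.0000 cont=0.0000 V=0.0000[hold]; j=8 S=258.8978 intr=0.0000 cont=0.0000 V=0.0000[hold]  S*(8)=88.9300
k=7: j=0 S=34.9123 intr=90.8777 cont=90.3729 V=90.8777[EX]; j=1 S=45.6035 intr=80.1865 cont=79.6817 V=80.1865[EX]; j=2 S=59.5687 intr=66.2213 cont=65.7165 V=66.2213[EX]; j=3 S=77.8105 intr=47.9795 cont=47.4747 V=47.9795[EX]; j=4 S=101.6385 intr=24.1515 cont=25.0096 V=25.0096[hold]; j=5 S=132.7634 intr=0.0000 cont=6.4361 V=6.4361[hold]; j=6 S=173.4197 intr=0.0000 cont=0.0000 V=0.0000[hold]; j=7 S=226.5262 intr=0.0000 cont=0.0000 V=0.0000[hold]  S*(7)=77.8105
k=6: j=0 S=39.9014 intr=85.8886 cont=85.3838 V=85.8886[EX]; j=1 S=52.1205 intr=73.6695 cont=73.1647 V=73.6695[EX]; j=2 S=68.0814 intr=57.7086 cont=57.2038 V=57.7086[EX]; j=3 S=88.9300 intr=36.8600 cont=36.7669 V=36.8600[EX]; j=4 S=116.1631 intr=9.6269 cont=15.9984 V=15.9984[hold]; j=5 S=151.7359 intr=0.0000 cont=3.3225 V=3.3225[hold]; j=6 S=198.2022 intr=0.0000 cont=0.0000 V=0.0000[hold]  S*(6)=88.9300
k=5: j=0 S=45.6035 intr=80.1865 cont=79.6817 V=80.1865[EX]; j=1 S=59.5687 intr=66.2213 cont=65.7165 V=66.2213[EX]; j=2 S=77.8105 intr=47.9795 cont=47.4747 V=47.9795[EX]; j=3 S=101.6385 intr=24.1515 cont=26.7035 V=26.7035[hold]; j=4 S=132.7634 intr=0.0000 cont=9.8528 V=9.8528[hold]; j=5 S=173.4197 intr=0.0000 cont=1.7152 V=1.7152[hold]  S*(5)=77.8105
k=4: j=0 S=52.1205 intr=73.6695 cont=73.1647 V=73.6695[EX]; j=1 S=68.0814 intr=57.7086 cont=57.2038 V=57.7086[EX]; j=2 S=88.9300 intr=36.8600 cont=37.5796 V=37.5796[hold]; j=3 S=116.1631 intr=9.6269 cont=18.5120 V=18.5120[hold]; j=4 S=151.7359 intr=0.0000 cont=5.9091 V=5.9091[hold]  S*(4)=68.0814
k=3: j=0 S=59.5687 intr=66.2213 cont=65.7165 V=66.2213[EX]; j=1 S=77.8105 intr=47.9795 cont=47.8199 V=47.9795[EX]; j=2 S=101.6385 intr=24.1515 cont=28.2809 V=28.2809[hold]; j=3 S=132.7634 intr=0.0000 cont=12.3914 V=12.3914[hold]  S*(3)=77.8105
k=2: j=0 S=68.0814 intr=57.7086 cont=57.2038 V=57.7086[EX]; j=1 S=88.9300 intr=36.8600 cont=38.3363 V=38.3363[hold]; j=2 S=116.1631 intr=9.6269 cont=20.5442 V=20.5442[hold]  S*(2)=68.0814
k=1: j=0 S=77.8105 intr=47.9795 cont=48.1830 V=48.1830[hold]; j=1 S=101.6385 intr=24.1515 cont=29.6465 V=29.6465[hold]  S*(1)=-
k=0: j=0 S=88.9300 intr=36.8600 cont=39.0965 V=39.0965[hold]  S*(0)=-

price = 39.0965
boundary = - - 68.0814 77.8105 68.0814 77.8105 88.9300 77.8105 88.9300
tree:
39.0965
48.1830 29.6465
57.7086 38.3363 20.5442
66.2213 47.9795 28.2809 12.3914
73.6695 57.7086 37.5796 18.5120 5.9091
80.1865 66.2213 47.9795 26.7035 9.8528 1.7152
85.8886 73.6695 57.7086 36.8600 15.9984 3.3225 0.0000
90.8777 80.1865 66.2213 47.9795 25.0096 6.4361 0.0000 0.0000
95.2430 85.8886 73.6695 57.7086 36.8600 12.4676 0.0000 0.0000 0.0000
99.0625 90.8777 80.1865 66.2213 47.9795 24.1515 0.0000 0.0000 0.0000 0.0000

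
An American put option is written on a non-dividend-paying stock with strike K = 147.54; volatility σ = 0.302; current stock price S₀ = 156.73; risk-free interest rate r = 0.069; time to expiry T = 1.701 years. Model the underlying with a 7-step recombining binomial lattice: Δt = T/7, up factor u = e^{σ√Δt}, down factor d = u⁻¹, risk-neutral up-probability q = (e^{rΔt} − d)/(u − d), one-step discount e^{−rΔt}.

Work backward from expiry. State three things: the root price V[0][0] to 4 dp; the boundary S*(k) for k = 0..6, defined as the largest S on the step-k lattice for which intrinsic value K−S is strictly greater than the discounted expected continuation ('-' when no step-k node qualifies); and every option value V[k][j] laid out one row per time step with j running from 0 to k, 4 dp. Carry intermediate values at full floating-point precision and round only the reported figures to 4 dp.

Δt=0.24300  u=1.16052  d=0.86168  q=0.51943  discount=0.98337
step 7 (expiry): payoffs max(K−S,0) = 92.2591 73.0869 47.2655 12.4889 0.0000 0.0000 0.0000 0.0000
step 6: (k=6,j=0): S=64.1548, (K−S)⁺=83.3852, hold=80.9320 ⇒ V=83.3852 exercise | (k=6,j=1): S=86.4046, (K−S)⁺=61.1354, hold=58.6822 ⇒ V=61.1354 exercise | (k=6,j=2): S=116.3709, (K−S)⁺=31.1691, hold=28.7159 ⇒ V=31.1691 exercise | (k=6,j=3): S=156.7300, (K−S)⁺=0.0000, hold=5.9020 ⇒ V=5.9020 continue | (k=6,j=4): S=211.0862, (K−S)⁺=0.0000, hold=0.0000 ⇒ V=0.0000 continue | (k=6,j=5): S=284.2939, (K−S)⁺=0.0000, hold=0.0000 ⇒ V=0.0000 continue | (k=6,j=6): S=382.8911, (K−S)⁺=0.0000, hold=0.0000 ⇒ V=0.0000 continue  boundary S*=116.3709
step 5: (k=5,j=0): S=74.4531, (K−S)⁺=73.0869, hold=70.6337 ⇒ V=73.0869 exercise | (k=5,j=1): S=100.2745, (K−S)⁺=47.2655, hold=44.8123 ⇒ V=47.2655 exercise | (k=5,j=2): S=135.0511, (K−S)⁺=12.4889, hold=17.7446 ⇒ V=17.7446 continue | (k=5,j=3): S=181.8888, (K−S)⁺=0.0000, hold=2.7891 ⇒ V=2.7891 continue | (k=5,j=4): S=244.9704, (K−S)⁺=0.0000, hold=0.0000 ⇒ V=0.0000 continue | (k=5,j=5): S=329.9297, (K−S)⁺=0.0000, hold=0.0000 ⇒ V=0.0000 continue  boundary S*=100.2745
step 4: (k=4,j=0): S=86.4046, (K−S)⁺=61.1354, hold=58.6822 ⇒ V=61.1354 exercise | (k=4,j=1): S=116.3709, (K−S)⁺=31.1691, hold=31.4005 ⇒ V=31.4005 continue | (k=4,j=2): S=156.7300, (K−S)⁺=0.0000, hold=9.8104 ⇒ V=9.8104 continue | (k=4,j=3): S=211.0862, (K−S)⁺=0.0000, hold=1.3181 ⇒ V=1.3181 continue | (k=4,j=4): S=284.2939, (K−S)⁺=0.0000, hold=0.0000 ⇒ V=0.0000 continue  boundary S*=86.4046
step 3: (k=3,j=0): S=100.2745, (K−S)⁺=47.2655, hold=44.9305 ⇒ V=47.2655 exercise | (k=3,j=1): S=135.0511, (K−S)⁺=12.4889, hold=19.8503 ⇒ V=19.8503 continue | (k=3,j=2): S=181.8888, (K−S)⁺=0.0000, hold=5.3095 ⇒ V=5.3095 continue | (k=3,j=3): S=244.9704, (K−S)⁺=0.0000, hold=0.6229 ⇒ V=0.6229 continue  boundary S*=100.2745
step 2: (k=2,j=0): S=116.3709, (K−S)⁺=31.1691, hold=32.4761 ⇒ V=32.4761 continue | (k=2,j=1): S=156.7300, (K−S)⁺=0.0000, hold=12.0929 ⇒ V=12.0929 continue | (k=2,j=2): S=211.0862, (K−S)⁺=0.0000, hold=2.8273 ⇒ V=2.8273 continue  boundary S*=-
step 1: (k=1,j=0): S=135.0511, (K−S)⁺=12.4889, hold=21.5245 ⇒ V=21.5245 continue | (k=1,j=1): S=181.8888, (K−S)⁺=0.0000, hold=7.1590 ⇒ V=7.1590 continue  boundary S*=-
step 0: (k=0,j=0): S=156.7300, (K−S)⁺=0.0000, hold=13.8288 ⇒ V=13.8288 continue  boundary S*=-

price = 13.8288
boundary = - - - 100.2745 86.4046 100.2745 116.3709
tree:
13.8288
21.5245 7.1590
32.4761 12.0929 2.8273
47.2655 19.8503 5.3095 0.6229
61.1354 31.4005 9.8104 1.3181 0.0000
73.0869 47.2655 17.7446 2.7891 0.0000 0.0000
83.3852 61.1354 31.1691 5.9020 0.0000 0.0000 0.0000
92.2591 73.0869 47.2655 12.4889 0.0000 0.0000 0.0000 0.0000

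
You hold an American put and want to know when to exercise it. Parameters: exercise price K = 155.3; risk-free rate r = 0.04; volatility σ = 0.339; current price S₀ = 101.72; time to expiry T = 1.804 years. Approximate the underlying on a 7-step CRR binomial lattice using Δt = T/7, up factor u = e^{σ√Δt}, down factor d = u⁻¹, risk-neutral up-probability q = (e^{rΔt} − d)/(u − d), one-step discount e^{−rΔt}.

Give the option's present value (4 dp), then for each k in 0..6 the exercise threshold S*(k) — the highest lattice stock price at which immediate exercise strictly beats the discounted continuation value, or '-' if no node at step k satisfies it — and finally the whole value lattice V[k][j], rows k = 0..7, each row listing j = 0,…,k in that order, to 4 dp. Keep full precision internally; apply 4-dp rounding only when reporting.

params: Δt=0.25771 u=1.18779 d=0.84190 q=0.48704 e^(-rΔt)=0.98974
t_7 payoffs: 124.8052 112.2765 94.6003 69.6620 34.4779 0.0000 0.0000 0.0000
t_6: node(6,0) S=36.2215 payoff=119.0785 vs cont=117.4858 → 119.0785 [stop]  node(6,1) S=51.1030 payoff=104.1970 vs cont=102.6043 → 104.1970 [stop]  node(6,2) S=72.0985 payoff=83.2015 vs cont=81.6088 → 83.2015 [stop]  node(6,3) S=101.7200 payoff=53.5800 vs cont=51.9873 → 53.5800 [stop]  node(6,4) S=143.5114 payoff=11.7886 vs cont=17.5044 → 17.5044 [wait]  node(6,5) S=202.4727 payoff=0.0000 vs cont=0.0000 → 0.0000 [wait]  node(6,6) S=285.6581 payoff=0.0000 vs cont=0.0000 → 0.0000 [wait]  ⇒ S*(6)=101.7200
t_5: node(5,0) S=43.0235 payoff=112.2765 vs cont=110.6838 → 112.2765 [stop]  node(5,1) S=60.6997 payoff=94.6003 vs cont=93.0076 → 94.6003 [stop]  node(5,2) S=85.6380 payoff=69.6620 vs cont=68.0693 → 69.6620 [stop]  node(5,3) S=120.8221 payoff=34.4779 vs cont=35.6405 → 35.6405 [wait]  node(5,4) S=170.4616 payoff=0.0000 vs cont=8.8870 → 8.8870 [wait]  node(5,5) S=240.4952 payoff=0.0000 vs cont=0.0000 → 0.0000 [wait]  ⇒ S*(5)=85.6380
t_4: node(4,0) S=51.1030 payoff=104.1970 vs cont=102.6043 → 104.1970 [stop]  node(4,1) S=72.0985 payoff=83.2015 vs cont=81.6088 → 83.2015 [stop]  node(4,2) S=101.7200 payoff=53.5800 vs cont=52.5477 → 53.5800 [stop]  node(4,3) S=143.5114 payoff=11.7886 vs cont=22.3786 → 22.3786 [wait]  node(4,4) S=202.4727 payoff=0.0000 vs cont=4.5119 → 4.5119 [wait]  ⇒ S*(4)=101.7200
t_3: node(3,0) S=60.6997 payoff=94.6003 vs cont=93.0076 → 94.6003 [stop]  node(3,1) S=85.6380 payoff=69.6620 vs cont=68.0693 → 69.6620 [stop]  node(3,2) S=120.8221 payoff=34.4779 vs cont=37.9901 → 37.9901 [wait]  node(3,3) S=170.4616 payoff=0.0000 vs cont=13.5366 → 13.5366 [wait]  ⇒ S*(3)=85.6380
t_2: node(2,0) S=72.0985 payoff=83.2015 vs cont=81.6088 → 83.2015 [stop]  node(2,1) S=101.7200 payoff=53.5800 vs cont=53.6803 → 53.6803 [wait]  node(2,2) S=143.5114 payoff=11.7886 vs cont=25.8128 → 25.8128 [wait]  ⇒ S*(2)=72.0985
t_1: node(1,0) S=85.6380 payoff=69.6620 vs cont=68.1177 → 69.6620 [stop]  node(1,1) S=120.8221 payoff=34.4779 vs cont=39.6964 → 39.6964 [wait]  ⇒ S*(1)=85.6380
t_0: node(0,0) S=101.7200 payoff=53.5800 vs cont=54.5029 → 54.5029 [wait]  ⇒ S*(0)=-

price = 54.5029
boundary = - 85.6380 72.0985 85.6380 101.7200 85.6380 101.7200
tree:
54.5029
69.6620 39.6964
83.2015 53.6803 25.8128
94.6003 69.6620 37.9901 13.5366
104.1970 83.2015 53.5800 22.3786 4.5119
112.2765 94.6003 69.6620 35.6405 8.8870 0.0000
119.0785 104.1970 83.2015 53.5800 17.5044 0.0000 0.0000
124.8052 112.2765 94.6003 69.6620 34.4779 0.0000 0.0000 0.0000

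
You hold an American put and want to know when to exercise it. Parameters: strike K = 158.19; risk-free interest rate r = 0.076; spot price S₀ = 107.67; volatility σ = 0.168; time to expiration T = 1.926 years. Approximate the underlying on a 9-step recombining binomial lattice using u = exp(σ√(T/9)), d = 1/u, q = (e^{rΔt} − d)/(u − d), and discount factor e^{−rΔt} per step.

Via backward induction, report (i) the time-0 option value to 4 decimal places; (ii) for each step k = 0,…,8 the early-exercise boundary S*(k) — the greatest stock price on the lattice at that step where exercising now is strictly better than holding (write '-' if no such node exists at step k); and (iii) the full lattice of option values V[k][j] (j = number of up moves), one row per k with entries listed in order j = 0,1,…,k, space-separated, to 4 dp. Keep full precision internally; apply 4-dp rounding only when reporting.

Δt=0.21400  u=1.08082  d=0.92523  q=0.58597  discount=0.98387
step 9 (expiry): payoffs max(K−S,0) = 104.6934 95.6972 85.1881 72.9117 58.5709 41.8185 22.2489 0.0000 0.0000 0.0000
step 8: (k=8,j=0): S=57.8200, (K−S)⁺=100.3700, hold=97.8180 ⇒ V=100.3700 exercise | (k=8,j=1): S=67.5433, (K−S)⁺=90.6467, hold=88.0947 ⇒ V=90.6467 exercise | (k=8,j=2): S=78.9017, (K−S)⁺=79.2883, hold=76.7363 ⇒ V=79.2883 exercise | (k=8,j=3): S=92.1702, (K−S)⁺=66.0198, hold=63.4678 ⇒ V=66.0198 exercise | (k=8,j=4): S=107.6700, (K−S)⁺=50.5200, hold=47.9680 ⇒ V=50.5200 exercise | (k=8,j=5): S=125.7763, (K−S)⁺=32.4137, hold=29.8617 ⇒ V=32.4137 exercise | (k=8,j=6): S=146.9275, (K−S)⁺=11.2625, hold=9.0632 ⇒ V=11.2625 exercise | (k=8,j=7): S=171.6355, (K−S)⁺=0.0000, hold=0.0000 ⇒ V=0.0000 continue | (k=8,j=8): S=200.4986, (K−S)⁺=0.0000, hold=0.0000 ⇒ V=0.0000 continue  boundary S*=146.9275
step 7: (k=7,j=0): S=62.4928, (K−S)⁺=95.6972, hold=93.1452 ⇒ V=95.6972 exercise | (k=7,j=1): S=73.0019, (K−S)⁺=85.1881, hold=82.6361 ⇒ V=85.1881 exercise | (k=7,j=2): S=85.2783, (K−S)⁺=72.9117, hold=70.3597 ⇒ V=72.9117 exercise | (k=7,j=3): S=99.6191, (K−S)⁺=58.5709, hold=56.0189 ⇒ V=58.5709 exercise | (k=7,j=4): S=116.3715, (K−S)⁺=41.8185, hold=39.2665 ⇒ V=41.8185 exercise | (k=7,j=5): S=135.9411, (K−S)⁺=22.2489, hold=19.6969 ⇒ V=22.2489 exercise | (k=7,j=6): S=158.8017, (K−S)⁺=0.0000, hold=4.5878 ⇒ V=4.5878 continue | (k=7,j=7): S=185.5065, (K−S)⁺=0.0000, hold=0.0000 ⇒ V=0.0000 continue  boundary S*=135.9411
step 6: (k=6,j=0): S=67.5433, (K−S)⁺=90.6467, hold=88.0947 ⇒ V=90.6467 exercise | (k=6,j=1): S=78.9017, (K−S)⁺=79.2883, hold=76.7363 ⇒ V=79.2883 exercise | (k=6,j=2): S=92.1702, (K−S)⁺=66.0198, hold=63.4678 ⇒ V=66.0198 exercise | (k=6,j=3): S=107.6700, (K−S)⁺=50.5200, hold=47.9680 ⇒ V=50.5200 exercise | (k=6,j=4): S=125.7763, (K−S)⁺=32.4137, hold=29.8617 ⇒ V=32.4137 exercise | (k=6,j=5): S=146.9275, (K−S)⁺=11.2625, hold=11.7081 ⇒ V=11.7081 continue | (k=6,j=6): S=171.6355, (K−S)⁺=0.0000, hold=1.8689 ⇒ V=1.8689 continue  boundary S*=125.7763
step 5: (k=5,j=0): S=73.0019, (K−S)⁺=85.1881, hold=82.6361 ⇒ V=85.1881 exercise | (k=5,j=1): S=85.2783, (K−S)⁺=72.9117, hold=70.3597 ⇒ V=72.9117 exercise | (k=5,j=2): S=99.6191, (K−S)⁺=58.5709, hold=56.0189 ⇒ V=58.5709 exercise | (k=5,j=3): S=116.3715, (K−S)⁺=41.8185, hold=39.2665 ⇒ V=41.8185 exercise | (k=5,j=4): S=135.9411, (K−S)⁺=22.2489, hold=19.9538 ⇒ V=22.2489 exercise | (k=5,j=5): S=158.8017, (K−S)⁺=0.0000, hold=5.8468 ⇒ V=5.8468 continue  boundary S*=135.9411
step 4: (k=4,j=0): S=78.9017, (K−S)⁺=79.2883, hold=76.7363 ⇒ V=79.2883 exercise | (k=4,j=1): S=92.1702, (K−S)⁺=66.0198, hold=63.4678 ⇒ V=66.0198 exercise | (k=4,j=2): S=107.6700, (K−S)⁺=50.5200, hold=47.9680 ⇒ V=50.5200 exercise | (k=4,j=3): S=125.7763, (K−S)⁺=32.4137, hold=29.8617 ⇒ V=32.4137 exercise | (k=4,j=4): S=146.9275, (K−S)⁺=11.2625, hold=12.4339 ⇒ V=12.4339 continue  boundary S*=125.7763
step 3: (k=3,j=0): S=85.2783, (K−S)⁺=72.9117, hold=70.3597 ⇒ V=72.9117 exercise | (k=3,j=1): S=99.6191, (K−S)⁺=58.5709, hold=56.0189 ⇒ V=58.5709 exercise | (k=3,j=2): S=116.3715, (K−S)⁺=41.8185, hold=39.2665 ⇒ V=41.8185 exercise | (k=3,j=3): S=135.9411, (K−S)⁺=22.2489, hold=20.3722 ⇒ V=22.2489 exercise  boundary S*=135.9411
step 2: (k=2,j=0): S=92.1702, (K−S)⁺=66.0198, hold=63.4678 ⇒ V=66.0198 exercise | (k=2,j=1): S=107.6700, (K−S)⁺=50.5200, hold=47.9680 ⇒ V=50.5200 exercise | (k=2,j=2): S=125.7763, (K−S)⁺=32.4137, hold=29.8617 ⇒ V=32.4137 exercise  boundary S*=125.7763
step 1: (k=1,j=0): S=99.6191, (K−S)⁺=58.5709, hold=56.0189 ⇒ V=58.5709 exercise | (k=1,j=1): S=116.3715, (K−S)⁺=41.8185, hold=39.2665 ⇒ V=41.8185 exercise  boundary S*=116.3715
step 0: (k=0,j=0): S=107.6700, (K−S)⁺=50.5200, hold=47.9680 ⇒ V=50.5200 exercise  boundary S*=107.6700

price = 50.5200
boundary = 107.6700 116.3715 125.7763 135.9411 125.7763 135.9411 125.7763 135.9411 146.9275
tree:
50.5200
58.5709 41.8185
66.0198 50.5200 32.4137
72.9117 58.5709 41.8185 22.2489
79.2883 66.0198 50.5200 32.4137 12.4339
85.1881 72.9117 58.5709 41.8185 22.2489 5.8468
90.6467 79.2883 66.0198 50.5200 32.4137 11.7081 1.8689
95.6972 85.1881 72.9117 58.5709 41.8185 22.2489 4.5878 0.0000
100.3700 90.6467 79.2883 66.0198 50.5200 32.4137 11.2625 0.0000 0.0000
104.6934 95.6972 85.1881 72.9117 58.5709 41.8185 22.2489 0.0000 0.0000 0.0000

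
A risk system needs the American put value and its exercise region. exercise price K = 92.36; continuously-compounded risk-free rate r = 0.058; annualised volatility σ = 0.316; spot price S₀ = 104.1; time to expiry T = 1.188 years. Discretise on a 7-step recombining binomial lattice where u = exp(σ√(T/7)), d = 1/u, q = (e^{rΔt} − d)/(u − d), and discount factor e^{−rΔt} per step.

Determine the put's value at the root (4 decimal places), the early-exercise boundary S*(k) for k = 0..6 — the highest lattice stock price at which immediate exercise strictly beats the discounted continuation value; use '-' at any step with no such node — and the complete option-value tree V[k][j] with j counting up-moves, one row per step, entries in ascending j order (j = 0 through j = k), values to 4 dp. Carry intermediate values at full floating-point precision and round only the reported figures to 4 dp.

params: Δt=0.16971 u=1.13903 d=0.87794 q=0.50539 e^(-rΔt)=0.99020
t_7 payoffs: 50.5102 38.0641 21.9166 0.9668 0.0000 0.0000 0.0000 0.0000
t_6: node(6,0) S=47.6684 payoff=44.6916 vs cont=43.7869 → 44.6916 [stop]  node(6,1) S=61.8449 payoff=30.5151 vs cont=29.6104 → 30.5151 [stop]  node(6,2) S=80.2375 payoff=12.1225 vs cont=11.2178 → 12.1225 [stop]  node(6,3) S=104.1000 payoff=0.0000 vs cont=0.4735 → 0.4735 [wait]  node(6,4) S=135.0592 payoff=0.0000 vs cont=0.0000 → 0.0000 [wait]  node(6,5) S=175.2256 payoff=0.0000 vs cont=0.0000 → 0.0000 [wait]  node(6,6) S=227.3375 payoff=0.0000 vs cont=0.0000 → 0.0000 [wait]  ⇒ S*(6)=80.2375
t_5: node(5,0) S=54.2959 payoff=38.0641 vs cont=37.1594 → 38.0641 [stop]  node(5,1) S=70.4434 payoff=21.9166 vs cont=21.0119 → 21.9166 [stop]  node(5,2) S=91.3932 payoff=0.9668 vs cont=6.1742 → 6.1742 [wait]  node(5,3) S=118.5734 payoff=0.0000 vs cont=0.2319 → 0.2319 [wait]  node(5,4) S=153.8370 payoff=0.0000 vs cont=0.0000 → 0.0000 [wait]  node(5,5) S=199.5880 payoff=0.0000 vs cont=0.0000 → 0.0000 [wait]  ⇒ S*(5)=70.4434
t_4: node(4,0) S=61.8449 payoff=30.5151 vs cont=29.6104 → 30.5151 [stop]  node(4,1) S=80.2375 payoff=12.1225 vs cont=13.8238 → 13.8238 [wait]  node(4,2) S=104.1000 payoff=0.0000 vs cont=3.1400 → 3.1400 [wait]  node(4,3) S=135.0592 payoff=0.0000 vs cont=0.1136 → 0.1136 [wait]  node(4,4) S=175.2256 payoff=0.0000 vs cont=0.0000 → 0.0000 [wait]  ⇒ S*(4)=61.8449
t_3: node(3,0) S=70.4434 payoff=21.9166 vs cont=21.8633 → 21.9166 [stop]  node(3,1) S=91.3932 payoff=0.9668 vs cont=8.3418 → 8.3418 [wait]  node(3,2) S=118.5734 payoff=0.0000 vs cont=1.5947 → 1.5947 [wait]  node(3,3) S=153.8370 payoff=0.0000 vs cont=0.0556 → 0.0556 [wait]  ⇒ S*(3)=70.4434
t_2: node(2,0) S=80.2375 payoff=12.1225 vs cont=14.9086 → 14.9086 [wait]  node(2,1) S=104.1000 payoff=0.0000 vs cont=4.8836 → 4.8836 [wait]  node(2,2) S=135.0592 payoff=0.0000 vs cont=0.8089 → 0.8089 [wait]  ⇒ S*(2)=-
t_1: node(1,0) S=91.3932 payoff=0.9668 vs cont=9.7457 → 9.7457 [wait]  node(1,1) S=118.5734 payoff=0.0000 vs cont=2.7966 → 2.7966 [wait]  ⇒ S*(1)=-
t_0: node(0,0) S=104.1000 payoff=0.0000 vs cont=6.1727 → 6.1727 [wait]  ⇒ S*(0)=-

price = 6.1727
boundary = - - - 70.4434 61.8449 70.4434 80.2375
tree:
6.1727
9.7457 2.7966
14.9086 4.8836 0.8089
21.9166 8.3418 1.5947 0.0556
30.5151 13.8238 3.1400 0.1136 0.0000
38.0641 21.9166 6.1742 0.2319 0.0000 0.0000
44.6916 30.5151 12.1225 0.4735 0.0000 0.0000 0.0000
50.5102 38.0641 21.9166 0.9668 0.0000 0.0000 0.0000 0.0000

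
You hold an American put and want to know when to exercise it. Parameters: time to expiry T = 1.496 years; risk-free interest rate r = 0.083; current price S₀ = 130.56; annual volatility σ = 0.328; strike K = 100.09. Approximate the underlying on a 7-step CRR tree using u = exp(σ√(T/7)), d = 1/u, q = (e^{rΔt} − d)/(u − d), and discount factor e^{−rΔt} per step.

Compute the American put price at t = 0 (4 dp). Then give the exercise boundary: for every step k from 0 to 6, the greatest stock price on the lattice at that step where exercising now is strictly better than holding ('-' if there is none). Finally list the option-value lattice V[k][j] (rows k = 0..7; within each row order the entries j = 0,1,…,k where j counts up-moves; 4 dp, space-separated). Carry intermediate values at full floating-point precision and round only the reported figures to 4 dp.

params: Δt=0.21371 u=1.16373 d=0.85930 q=0.52095 e^(-rΔt)=0.98242
t_7 payoffs: 54.9211 38.9190 17.2478 0.0000 0.0000 0.0000 0.0000 0.0000
t_6: node(6,0) S=52.5645 payoff=47.5255 vs cont=45.7657 → 47.5255 [stop]  node(6,1) S=71.1866 payoff=28.9034 vs cont=27.1436 → 28.9034 [stop]  node(6,2) S=96.4061 payoff=3.6839 vs cont=8.1173 → 8.1173 [wait]  node(6,3) S=130.5600 payoff=0.0000 vs cont=0.0000 → 0.0000 [wait]  node(6,4) S=176.8137 payoff=0.0000 vs cont=0.0000 → 0.0000 [wait]  node(6,5) S=239.4538 payoff=0.0000 vs cont=0.0000 → 0.0000 [wait]  node(6,6) S=324.2855 payoff=0.0000 vs cont=0.0000 → 0.0000 [wait]  ⇒ S*(6)=71.1866
t_5: node(5,0) S=61.1710 payoff=38.9190 vs cont=37.1592 → 38.9190 [stop]  node(5,1) S=82.8422 payoff=17.2478 vs cont=17.7570 → 17.7570 [wait]  node(5,2) S=112.1908 payoff=0.0000 vs cont=3.8202 → 3.8202 [wait]  node(5,3) S=151.9368 payoff=0.0000 vs cont=0.0000 → 0.0000 [wait]  node(5,4) S=205.7637 payoff=0.0000 vs cont=0.0000 → 0.0000 [wait]  node(5,5) S=278.6600 payoff=0.0000 vs cont=0.0000 → 0.0000 [wait]  ⇒ S*(5)=61.1710
t_4: node(4,0) S=71.1866 payoff=28.9034 vs cont=27.4042 → 28.9034 [stop]  node(4,1) S=96.4061 payoff=3.6839 vs cont=10.3120 → 10.3120 [wait]  node(4,2) S=130.5600 payoff=0.0000 vs cont=1.7979 → 1.7979 [wait]  node(4,3) S=176.8137 payoff=0.0000 vs cont=0.0000 → 0.0000 [wait]  node(4,4) S=239.4538 payoff=0.0000 vs cont=0.0000 → 0.0000 [wait]  ⇒ S*(4)=71.1866
t_3: node(3,0) S=82.8422 payoff=17.2478 vs cont=18.8803 → 18.8803 [wait]  node(3,1) S=112.1908 payoff=0.0000 vs cont=5.7733 → 5.7733 [wait]  node(3,2) S=151.9368 payoff=0.0000 vs cont=0.8461 → 0.8461 [wait]  node(3,3) S=205.7637 payoff=0.0000 vs cont=0.0000 → 0.0000 [wait]  ⇒ S*(3)=-
t_2: node(2,0) S=96.4061 payoff=3.6839 vs cont=11.8402 → 11.8402 [wait]  node(2,1) S=130.5600 payoff=0.0000 vs cont=3.1501 → 3.1501 [wait]  node(2,2) S=176.8137 payoff=0.0000 vs cont=0.3982 → 0.3982 [wait]  ⇒ S*(2)=-
t_1: node(1,0) S=112.1908 payoff=0.0000 vs cont=7.1845 → 7.1845 [wait]  node(1,1) S=151.9368 payoff=0.0000 vs cont=1.6863 → 1.6863 [wait]  ⇒ S*(1)=-
t_0: node(0,0) S=130.5600 payoff=0.0000 vs cont=4.2443 → 4.2443 [wait]  ⇒ S*(0)=-

price = 4.2443
boundary = - - - - 71.1866 61.1710 71.1866
tree:
4.2443
7.1845 1.6863
11.8402 3.1501 0.3982
18.8803 5.7733 0.8461 0.0000
28.9034 10.3120 1.7979 0.0000 0.0000
38.9190 17.7570 3.8202 0.0000 0.0000 0.0000
47.5255 28.9034 8.1173 0.0000 0.0000 0.0000 0.0000
54.9211 38.9190 17.2478 0.0000 0.0000 0.0000 0.0000 0.0000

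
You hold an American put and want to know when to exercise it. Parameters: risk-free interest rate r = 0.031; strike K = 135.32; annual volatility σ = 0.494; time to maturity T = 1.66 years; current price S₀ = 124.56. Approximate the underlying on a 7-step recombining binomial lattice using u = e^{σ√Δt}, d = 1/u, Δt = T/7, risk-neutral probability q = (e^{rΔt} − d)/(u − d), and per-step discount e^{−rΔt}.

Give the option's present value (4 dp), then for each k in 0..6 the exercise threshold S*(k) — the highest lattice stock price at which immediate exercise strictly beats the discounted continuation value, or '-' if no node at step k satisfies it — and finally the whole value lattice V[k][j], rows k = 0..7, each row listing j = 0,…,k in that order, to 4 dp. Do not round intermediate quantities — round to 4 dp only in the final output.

params: Δt=0.23714 u=1.27197 d=0.78618 q=0.45534 e^(-rΔt)=0.99268
t_7 payoffs: 112.1968 97.9090 74.7928 37.3930 0.0000 0.0000 0.0000 0.0000
t_6: node(6,0) S=29.4119 payoff=105.9081 vs cont=104.9170 → 105.9081 [stop]  node(6,1) S=47.5855 payoff=87.7345 vs cont=86.7433 → 87.7345 [stop]  node(6,2) S=76.9887 payoff=58.3313 vs cont=57.3402 → 58.3313 [stop]  node(6,3) S=124.5600 payoff=10.7600 vs cont=20.2174 → 20.2174 [wait]  node(6,4) S=201.5257 payoff=0.0000 vs cont=0.0000 → 0.0000 [wait]  node(6,5) S=326.0486 payoff=0.0000 vs cont=0.0000 → 0.0000 [wait]  node(6,6) S=527.5143 payoff=0.0000 vs cont=0.0000 → 0.0000 [wait]  ⇒ S*(6)=76.9887
t_5: node(5,0) S=37.4110 payoff=97.9090 vs cont=96.9179 → 97.9090 [stop]  node(5,1) S=60.5272 payoff=74.7928 vs cont=73.8016 → 74.7928 [stop]  node(5,2) S=97.9270 payoff=37.3930 vs cont=40.6766 → 40.6766 [wait]  node(5,3) S=158.4362 payoff=0.0000 vs cont=10.9310 → 10.9310 [wait]  node(5,4) S=256.3341 payoff=0.0000 vs cont=0.0000 → 0.0000 [wait]  node(5,5) S=414.7232 payoff=0.0000 vs cont=0.0000 → 0.0000 [wait]  ⇒ S*(5)=60.5272
t_4: node(4,0) S=47.5855 payoff=87.7345 vs cont=86.7433 → 87.7345 [stop]  node(4,1) S=76.9887 payoff=58.3313 vs cont=58.8244 → 58.8244 [wait]  node(4,2) S=124.5600 payoff=10.7600 vs cont=26.9336 → 26.9336 [wait]  node(4,3) S=201.5257 payoff=0.0000 vs cont=5.9101 → 5.9101 [wait]  node(4,4) S=326.0486 payoff=0.0000 vs cont=0.0000 → 0.0000 [wait]  ⇒ S*(4)=47.5855
t_3: node(3,0) S=60.5272 payoff=74.7928 vs cont=74.0245 → 74.7928 [stop]  node(3,1) S=97.9270 payoff=37.3930 vs cont=43.9789 → 43.9789 [wait]  node(3,2) S=158.4362 payoff=0.0000 vs cont=17.2337 → 17.2337 [wait]  node(3,3) S=256.3341 payoff=0.0000 vs cont=3.1955 → 3.1955 [wait]  ⇒ S*(3)=60.5272
t_2: node(2,0) S=76.9887 payoff=58.3313 vs cont=60.3170 → 60.3170 [wait]  node(2,1) S=124.5600 payoff=10.7600 vs cont=31.5679 → 31.5679 [wait]  node(2,2) S=201.5257 payoff=0.0000 vs cont=10.7622 → 10.7622 [wait]  ⇒ S*(2)=-
t_1: node(1,0) S=97.9270 payoff=37.3930 vs cont=46.8806 → 46.8806 [wait]  node(1,1) S=158.4362 payoff=0.0000 vs cont=21.9325 → 21.9325 [wait]  ⇒ S*(1)=-
t_0: node(0,0) S=124.5600 payoff=10.7600 vs cont=35.2607 → 35.2607 [wait]  ⇒ S*(0)=-

price = 35.2607
boundary = - - - 60.5272 47.5855 60.5272 76.9887
tree:
35.2607
46.8806 21.9325
60.3170 31.5679 10.7622
74.7928 43.9789 17.2337 3.1955
87.7345 58.8244 26.9336 5.9101 0.0000
97.9090 74.7928 40.6766 10.9310 0.0000 0.0000
105.9081 87.7345 58.3313 20.2174 0.0000 0.0000 0.0000
112.1968 97.9090 74.7928 37.3930 0.0000 0.0000 0.0000 0.0000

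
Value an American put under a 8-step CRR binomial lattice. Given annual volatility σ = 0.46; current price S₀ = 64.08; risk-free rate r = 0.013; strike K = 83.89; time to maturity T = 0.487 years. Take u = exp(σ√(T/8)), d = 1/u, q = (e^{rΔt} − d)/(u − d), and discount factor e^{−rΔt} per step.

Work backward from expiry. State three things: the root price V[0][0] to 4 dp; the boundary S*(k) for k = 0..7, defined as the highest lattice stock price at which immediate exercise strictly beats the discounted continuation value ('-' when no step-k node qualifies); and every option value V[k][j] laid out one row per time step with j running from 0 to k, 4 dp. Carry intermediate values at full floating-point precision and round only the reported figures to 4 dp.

Δt=0.06087  u=1.12019  d=0.89271  q=0.47514  discount=0.99921
step 8 (expiry): payoffs max(K−S,0) = 58.0436 51.4575 43.1931 32.8228 19.8100 3.4813 0.0000 0.0000 0.0000
step 7: (k=7,j=0): S=28.9528, (K−S)⁺=54.9372, hold=54.8709 ⇒ V=54.9372 exercise | (k=7,j=1): S=36.3305, (K−S)⁺=47.5595, hold=47.4932 ⇒ V=47.5595 exercise | (k=7,j=2): S=45.5881, (K−S)⁺=38.3019, hold=38.2355 ⇒ V=38.3019 exercise | (k=7,j=3): S=57.2048, (K−S)⁺=26.6852, hold=26.6189 ⇒ V=26.6852 exercise | (k=7,j=4): S=71.7815, (K−S)⁺=12.1085, hold=12.0421 ⇒ V=12.1085 exercise | (k=7,j=5): S=90.0728, (K−S)⁺=0.0000, hold=1.8258 ⇒ V=1.8258 continue | (k=7,j=6): S=113.0249, (K−S)⁺=0.0000, hold=0.0000 ⇒ V=0.0000 continue | (k=7,j=7): S=141.8256, (K−S)⁺=0.0000, hold=0.0000 ⇒ V=0.0000 continue  boundary S*=71.7815
step 6: (k=6,j=0): S=32.4325, (K−S)⁺=51.4575, hold=51.3911 ⇒ V=51.4575 exercise | (k=6,j=1): S=40.6969, (K−S)⁺=43.1931, hold=43.1267 ⇒ V=43.1931 exercise | (k=6,j=2): S=51.0672, (K−S)⁺=32.8228, hold=32.7565 ⇒ V=32.8228 exercise | (k=6,j=3): S=64.0800, (K−S)⁺=19.8100, hold=19.7436 ⇒ V=19.8100 exercise | (k=6,j=4): S=80.4087, (K−S)⁺=3.4813, hold=7.2170 ⇒ V=7.2170 continue | (k=6,j=5): S=100.8983, (K−S)⁺=0.0000, hold=0.9575 ⇒ V=0.9575 continue | (k=6,j=6): S=126.6090, (K−S)⁺=0.0000, hold=0.0000 ⇒ V=0.0000 continue  boundary S*=64.0800
step 5: (k=5,j=0): S=36.3305, (K−S)⁺=47.5595, hold=47.4932 ⇒ V=47.5595 exercise | (k=5,j=1): S=45.5881, (K−S)⁺=38.3019, hold=38.2355 ⇒ V=38.3019 exercise | (k=5,j=2): S=57.2048, (K−S)⁺=26.6852, hold=26.6189 ⇒ V=26.6852 exercise | (k=5,j=3): S=71.7815, (K−S)⁺=12.1085, hold=13.8157 ⇒ V=13.8157 continue | (k=5,j=4): S=90.0728, (K−S)⁺=0.0000, hold=4.2396 ⇒ V=4.2396 continue | (k=5,j=5): S=113.0249, (K−S)⁺=0.0000, hold=0.5022 ⇒ V=0.5022 continue  boundary S*=57.2048
step 4: (k=4,j=0): S=40.6969, (K−S)⁺=43.1931, hold=43.1267 ⇒ V=43.1931 exercise | (k=4,j=1): S=51.0672, (K−S)⁺=32.8228, hold=32.7565 ⇒ V=32.8228 exercise | (k=4,j=2): S=64.0800, (K−S)⁺=19.8100, hold=20.5542 ⇒ V=20.5542 continue | (k=4,j=3): S=80.4087, (K−S)⁺=3.4813, hold=9.2584 ⇒ V=9.2584 continue | (k=4,j=4): S=100.8983, (K−S)⁺=0.0000, hold=2.4618 ⇒ V=2.4618 continue  boundary S*=51.0672
step 3: (k=3,j=0): S=45.5881, (K−S)⁺=38.3019, hold=38.2355 ⇒ V=38.3019 exercise | (k=3,j=1): S=57.2048, (K−S)⁺=26.6852, hold=26.9722 ⇒ V=26.9722 continue | (k=3,j=2): S=71.7815, (K−S)⁺=12.1085, hold=15.1751 ⇒ V=15.1751 continue | (k=3,j=3): S=90.0728, (K−S)⁺=0.0000, hold=6.0243 ⇒ V=6.0243 continue  boundary S*=45.5881
step 2: (k=2,j=0): S=51.0672, (K−S)⁺=32.8228, hold=32.8927 ⇒ V=32.8927 continue | (k=2,j=1): S=64.0800, (K−S)⁺=19.8100, hold=21.3501 ⇒ V=21.3501 continue | (k=2,j=2): S=80.4087, (K−S)⁺=3.4813, hold=10.8187 ⇒ V=10.8187 continue  boundary S*=-
step 1: (k=1,j=0): S=57.2048, (K−S)⁺=26.6852, hold=27.3867 ⇒ V=27.3867 continue | (k=1,j=1): S=71.7815, (K−S)⁺=12.1085, hold=16.3333 ⇒ V=16.3333 continue  boundary S*=-
step 0: (k=0,j=0): S=64.0800, (K−S)⁺=19.8100, hold=22.1173 ⇒ V=22.1173 continue  boundary S*=-

price = 22.1173
boundary = - - - 45.5881 51.0672 57.2048 64.0800 71.7815
tree:
22.1173
27.3867 16.3333
32.8927 21.3501 10.8187
38.3019 26.9722 15.1751 6.0243
43.1931 32.8228 20.5542 9.2584 2.4618
47.5595 38.3019 26.6852 13.8157 4.2396 0.5022
51.4575 43.1931 32.8228 19.8100 7.2170 0.9575 0.0000
54.9372 47.5595 38.3019 26.6852 12.1085 1.8258 0.0000 0.0000
58.0436 51.4575 43.1931 32.8228 19.8100 3.4813 0.0000 0.0000 0.0000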